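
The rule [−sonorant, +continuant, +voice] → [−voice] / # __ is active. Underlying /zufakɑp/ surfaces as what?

[sufakɑp]

Only the initial segment /z/ is both word-initial and matches the structural description. It is a voiced alveolar fricative, so [−sonorant, +continuant, +voice] holds; changing it to [−voice] with all other features held fixed yields /s/ (voiceless alveolar fricative). No other segment meets both the structural description and the environment, so the output is [sufakɑp].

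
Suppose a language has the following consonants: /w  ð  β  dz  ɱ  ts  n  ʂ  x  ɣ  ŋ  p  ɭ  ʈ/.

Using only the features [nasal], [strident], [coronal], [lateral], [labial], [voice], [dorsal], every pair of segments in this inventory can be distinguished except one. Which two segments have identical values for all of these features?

Both /ʂ/ and /ts/ are [-nasal], [+strident], [+coronal], [-lateral], [-labial], [-voice], [-dorsal]. Since the list omits [continuant] and [anterior] — which do distinguish the voiceless retroflex fricative from the voiceless alveolar affricate — this pair collapses; all other pairs remain distinct.

ʂ, ts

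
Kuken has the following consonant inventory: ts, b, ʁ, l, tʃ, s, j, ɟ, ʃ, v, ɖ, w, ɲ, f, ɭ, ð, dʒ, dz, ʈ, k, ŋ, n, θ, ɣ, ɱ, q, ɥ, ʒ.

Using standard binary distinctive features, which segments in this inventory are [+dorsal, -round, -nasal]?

ʁ, j, ɟ, k, ɣ, q

Eliminate segments failing any feature: /ts, b, l, tʃ, s, ʃ, v, ɖ, f, ɭ, ð, dʒ, dz, ʈ, n, θ, ɱ, ʒ/ are [-dorsal]; /w, ɥ/ are [+round]; /ɲ, ŋ/ are [+nasal]. The remaining /ʁ, j, ɟ, k, ɣ, q/ satisfy [+dorsal], [-round], [-nasal].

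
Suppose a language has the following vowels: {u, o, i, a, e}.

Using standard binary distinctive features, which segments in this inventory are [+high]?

u, i

The [+high] segments here are /u, i/; the remaining /o, a, e/ are [-high].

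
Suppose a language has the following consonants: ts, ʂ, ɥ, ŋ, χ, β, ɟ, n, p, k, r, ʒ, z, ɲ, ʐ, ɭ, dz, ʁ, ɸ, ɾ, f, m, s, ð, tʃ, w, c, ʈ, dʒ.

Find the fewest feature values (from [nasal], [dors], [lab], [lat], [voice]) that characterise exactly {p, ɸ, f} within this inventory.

/p, ɸ, f/ are all [-voice], [+labial], and no other segment in the inventory matches both values. Dropping any one of them over-generates: [+labial] alone would also admit /ɥ, β, m, w/; [-voice] alone would also admit /ts, ʂ, χ, k, …/. No other single listed feature picks out exactly this set either, so fewer than two features will not do.

[-voice, +lab]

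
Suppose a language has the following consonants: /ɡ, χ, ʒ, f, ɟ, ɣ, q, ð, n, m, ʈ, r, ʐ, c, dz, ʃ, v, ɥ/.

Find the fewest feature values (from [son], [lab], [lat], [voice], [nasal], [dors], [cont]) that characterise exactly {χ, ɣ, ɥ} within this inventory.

[+cont, +dors]

The class [+continuant], [+dorsal] has exactly /χ, ɣ, ɥ/ as its extension in this inventory. No smaller conjunction from the listed features achieves this: [+dorsal] alone would also admit /ɡ, ɟ, q, c/; [+continuant] alone would also admit /ʒ, f, ð, r, …/; and checking the remaining single features turns up none with this extension.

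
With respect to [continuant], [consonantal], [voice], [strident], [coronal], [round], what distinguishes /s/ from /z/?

[voice]

/s/ is the voiceless alveolar fricative and /z/ is the voiced alveolar fricative. Both are [+continuant], [+consonantal], [+strident], [+coronal], [-round]. /s/ is [-voice] while /z/ is [+voice], so the distinguishing feature is [voice].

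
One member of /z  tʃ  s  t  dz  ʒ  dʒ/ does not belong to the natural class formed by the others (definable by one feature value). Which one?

/s, ʒ, dʒ, dz, tʃ, z/ are all [+strident], but /t/ (voiceless alveolar stop) is [-strident]. No other single segment can be removed to leave a set sharing one feature value that the removed segment lacks, so /t/ is the odd one out.

t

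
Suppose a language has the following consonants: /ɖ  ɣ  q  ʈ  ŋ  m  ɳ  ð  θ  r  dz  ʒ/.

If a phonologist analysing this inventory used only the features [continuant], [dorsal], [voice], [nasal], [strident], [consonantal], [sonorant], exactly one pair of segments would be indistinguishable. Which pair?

ɳ, m

On the given features, /ɳ/ and /m/ have an identical profile: [−continuant], [−dorsal], [+voice], [+nasal], [−strident], [+consonantal], [+sonorant]. No other two segments in the inventory coincide on all 7 features. (They do differ in [labial] and [coronal], which are not among the given features.)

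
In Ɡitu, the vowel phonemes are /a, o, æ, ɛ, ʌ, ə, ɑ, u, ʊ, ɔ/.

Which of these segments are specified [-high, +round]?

The [-high] segments are /a, o, æ, ɛ, ʌ, ə, ɑ, ɔ/.
Intersecting with [+round] leaves /o, ɔ/.

o, ɔ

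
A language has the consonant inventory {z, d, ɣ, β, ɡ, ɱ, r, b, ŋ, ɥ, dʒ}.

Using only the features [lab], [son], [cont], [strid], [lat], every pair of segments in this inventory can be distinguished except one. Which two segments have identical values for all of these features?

d, ɡ

Both /d/ and /ɡ/ are [-labial], [-sonorant], [-continuant], [-strident], [-lateral]. Since the list omits [coronal] and [dorsal] — which do distinguish the voiced alveolar stop from the voiced velar stop — this pair collapses; all other pairs remain distinct.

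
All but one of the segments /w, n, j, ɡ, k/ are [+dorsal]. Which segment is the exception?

/j, w, ɡ, k/ are all [+dorsal]; /n/ (alveolar nasal) is [-dorsal].

n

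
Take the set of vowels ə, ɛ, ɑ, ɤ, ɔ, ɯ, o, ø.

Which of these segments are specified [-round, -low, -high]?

ə, ɛ, ɤ

Eliminate segments failing any feature: /ɑ/ is [+low]; /ɔ, o, ø/ are [+round]; /ɯ/ is [+high]. The remaining /ə, ɛ, ɤ/ satisfy [-round], [-low], [-high].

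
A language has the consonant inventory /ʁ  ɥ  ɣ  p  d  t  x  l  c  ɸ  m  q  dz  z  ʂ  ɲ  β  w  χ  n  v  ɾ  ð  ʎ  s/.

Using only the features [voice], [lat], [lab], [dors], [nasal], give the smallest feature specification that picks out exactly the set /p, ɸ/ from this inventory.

[−voice, +lab]

/p, ɸ/ are all [−voice], [+labial], and no other segment in the inventory matches both values. Dropping any one of them over-generates: [+labial] alone would also admit /ɥ, m, β, w, …/; [−voice] alone would also admit /t, x, c, q, …/. No other single listed feature picks out exactly this set either, so fewer than two features will not do.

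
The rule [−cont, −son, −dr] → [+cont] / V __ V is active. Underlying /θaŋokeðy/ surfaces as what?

[θaŋoxeðy]

Only /k/ occurs between two vowels (/o/ __ /e/) and matches the structural description. It is a voiceless velar stop, so [−cont, −son, −dr] holds; changing it to [+continuant] with all other features held fixed yields /x/ (voiceless velar fricative). No other segment meets both the structural description and the environment, so the output is [θaŋoxeðy].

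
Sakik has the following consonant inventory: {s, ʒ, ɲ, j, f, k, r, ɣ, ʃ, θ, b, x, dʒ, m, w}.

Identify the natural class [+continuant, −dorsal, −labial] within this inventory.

s, ʒ, r, ʃ, θ

First, the [+continuant] segments are /s, ʒ, j, f, r, ɣ, ʃ, θ, x, w/.
Of those, [−dorsal] gives /s, ʒ, f, r, ʃ, θ/.
Intersecting with [−labial] leaves /s, ʒ, r, ʃ, θ/.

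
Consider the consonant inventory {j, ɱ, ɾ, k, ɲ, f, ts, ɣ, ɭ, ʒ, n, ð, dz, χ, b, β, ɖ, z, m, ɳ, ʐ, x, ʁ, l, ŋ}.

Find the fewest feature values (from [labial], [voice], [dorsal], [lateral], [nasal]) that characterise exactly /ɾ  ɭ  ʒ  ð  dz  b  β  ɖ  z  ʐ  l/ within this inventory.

[+voice, -nasal, -dorsal]

The class [+voice], [-nasal], [-dorsal] has exactly /ɾ, ɭ, ʒ, ð, dz, b, β, ɖ, z, ʐ, l/ as its extension in this inventory. No smaller conjunction from the listed features achieves this: [-nasal, -dorsal] alone would also admit /f, ts/; [+voice, -dorsal] alone would also admit /ɱ, n, m, ɳ/; [+voice, -nasal] alone would also admit /j, ɣ, ʁ/; and checking the remaining two-feature bundles turns up none with this extension.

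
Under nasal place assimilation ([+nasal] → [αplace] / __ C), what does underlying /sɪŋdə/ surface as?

[sɪndə]

In /sɪŋdə/, the nasal /ŋ/ precedes /d/, which is [+coronal]. The nasal assimilates in place, becoming the [+coronal] nasal /n/. The surface form is [sɪndə].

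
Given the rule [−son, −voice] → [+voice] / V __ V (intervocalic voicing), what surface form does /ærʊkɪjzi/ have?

[ærʊɡɪjzi]

/k/ satisfies [−son, −voice] and sits in V __ V. The [+voice] counterpart of the voiceless velar stop is /ɡ/. Other segments in /ærʊkɪjzi/ either fail the structural description or are not in the environment, so the surface form is [ærʊɡɪjzi].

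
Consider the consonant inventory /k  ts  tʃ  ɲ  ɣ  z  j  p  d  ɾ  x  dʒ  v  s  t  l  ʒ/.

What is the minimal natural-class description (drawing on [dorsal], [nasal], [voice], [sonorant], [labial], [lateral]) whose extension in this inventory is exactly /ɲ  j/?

[+sonorant, +dorsal]

The class [+sonorant], [+dorsal] has exactly /ɲ, j/ as its extension in this inventory. No smaller conjunction from the listed features achieves this: [+dorsal] alone would also admit /k, ɣ, x/; [+sonorant] alone would also admit /ɾ, l/; and checking the remaining single features turns up none with this extension.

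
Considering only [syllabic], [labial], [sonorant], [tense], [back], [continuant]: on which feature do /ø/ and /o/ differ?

[back]

/ø/ is the mid front rounded tense vowel and /o/ is the mid back rounded tense vowel. Both are [+syllabic], [+labial], [+sonorant], [+tense], [+continuant]. /ø/ is [-back] while /o/ is [+back], so the distinguishing feature is [back].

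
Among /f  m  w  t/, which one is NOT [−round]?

w

/w/ is the labial-velar glide, which is [+round]; the rest — /f, t, m/ — are [−round].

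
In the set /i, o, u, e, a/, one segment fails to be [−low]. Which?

/a/ is the low unrounded vowel, which is [+low]; the rest — /u, o, i, e/ — are [−low].

a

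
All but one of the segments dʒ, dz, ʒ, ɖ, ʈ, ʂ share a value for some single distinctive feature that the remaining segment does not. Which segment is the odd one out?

dz

[anterior] groups all but one: /ʈ, ɖ, ʒ, ʂ, dʒ/ share [−anterior] while /dz/ (voiced alveolar affricate) alone is [+anterior]. Removing any other segment would not leave a single-feature class that excludes it.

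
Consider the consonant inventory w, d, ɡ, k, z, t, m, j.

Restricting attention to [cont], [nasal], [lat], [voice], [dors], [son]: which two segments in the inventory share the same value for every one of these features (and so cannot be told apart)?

/w/ (labial-velar glide) and /j/ (palatal glide) are both [+continuant], [-nasal], [-lateral], [+voice], [+dorsal], [+sonorant], so none of the listed features separates them. (They do differ in [labial], [round] and [back], which are not among the given features.) Every other pair in the inventory differs on at least one listed feature.

w, j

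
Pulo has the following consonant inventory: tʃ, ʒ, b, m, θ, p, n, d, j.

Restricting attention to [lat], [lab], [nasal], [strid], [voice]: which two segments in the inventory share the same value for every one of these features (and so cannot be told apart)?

/j/ (palatal glide) and /d/ (voiced alveolar stop) are both [-lateral], [-labial], [-nasal], [-strident], [+voice], so none of the listed features separates them. (They do differ in [sonorant], [continuant] and [dorsal], which are not among the given features.) Every other pair in the inventory differs on at least one listed feature.

j, d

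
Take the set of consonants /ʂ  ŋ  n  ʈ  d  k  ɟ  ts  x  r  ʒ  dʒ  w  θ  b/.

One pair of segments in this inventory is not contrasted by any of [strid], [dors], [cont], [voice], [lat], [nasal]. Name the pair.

On the given features, /d/ and /b/ have an identical profile: [−strident], [−dorsal], [−continuant], [+voice], [−lateral], [−nasal]. No other two segments in the inventory coincide on all 6 features. (They do differ in [labial] and [coronal], which are not among the given features.)

d, b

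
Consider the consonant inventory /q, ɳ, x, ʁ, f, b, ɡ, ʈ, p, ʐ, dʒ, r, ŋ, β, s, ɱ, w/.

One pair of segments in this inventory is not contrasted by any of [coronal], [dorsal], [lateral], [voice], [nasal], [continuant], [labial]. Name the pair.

ʐ, r

Both /ʐ/ and /r/ are [+coronal], [−dorsal], [−lateral], [+voice], [−nasal], [+continuant], [−labial]. Since the list omits [sonorant], [strident] and [anterior] — which do distinguish the voiced retroflex fricative from the alveolar trill — this pair collapses; all other pairs remain distinct.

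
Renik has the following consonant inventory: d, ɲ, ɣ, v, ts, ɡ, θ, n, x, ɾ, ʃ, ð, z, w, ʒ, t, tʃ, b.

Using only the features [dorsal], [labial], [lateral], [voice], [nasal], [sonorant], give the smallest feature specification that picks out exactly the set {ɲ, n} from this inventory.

The target set is precisely the extension of [+nasal] in this inventory.

[+nasal]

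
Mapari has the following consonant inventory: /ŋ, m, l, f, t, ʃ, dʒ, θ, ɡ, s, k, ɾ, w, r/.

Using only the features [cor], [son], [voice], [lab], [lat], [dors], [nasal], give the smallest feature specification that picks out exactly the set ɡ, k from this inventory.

[−son, +dors]

Every target segment is [−sonorant], [+dorsal]; each remaining inventory member fails at least one of these. Each conjunct is needed — [+dorsal] alone would also admit /ŋ, w/; [−sonorant] alone would also admit /f, t, ʃ, dʒ, …/ — and no other single listed feature has exactly this extension, so two is the minimum.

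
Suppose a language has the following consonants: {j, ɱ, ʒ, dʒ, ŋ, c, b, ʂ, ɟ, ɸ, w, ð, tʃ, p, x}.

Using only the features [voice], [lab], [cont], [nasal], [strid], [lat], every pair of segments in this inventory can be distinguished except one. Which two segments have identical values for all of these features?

/ð/ (voiced dental fricative) and /j/ (palatal glide) are both [+voice], [-labial], [+continuant], [-nasal], [-strident], [-lateral], so none of the listed features separates them. (They do differ in [sonorant] and [dorsal], which are not among the given features.) Every other pair in the inventory differs on at least one listed feature.

ð, j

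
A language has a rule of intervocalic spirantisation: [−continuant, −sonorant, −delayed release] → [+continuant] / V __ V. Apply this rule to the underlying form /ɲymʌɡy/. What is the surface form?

The only segment in the rule's environment that also matches [−continuant, −sonorant, −delayed release] is /ɡ/. Applying [+continuant] turns the voiced velar stop into /ɣ/ (voiced velar fricative), giving [ɲymʌɣy].

[ɲymʌɣy]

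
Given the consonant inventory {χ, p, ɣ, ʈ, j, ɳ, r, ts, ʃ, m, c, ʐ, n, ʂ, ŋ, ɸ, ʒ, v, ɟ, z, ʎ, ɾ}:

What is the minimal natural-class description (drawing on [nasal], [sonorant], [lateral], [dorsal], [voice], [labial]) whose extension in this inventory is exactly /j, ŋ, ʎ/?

[+sonorant, +dorsal]

The class [+sonorant], [+dorsal] has exactly /j, ŋ, ʎ/ as its extension in this inventory. No smaller conjunction from the listed features achieves this: [+dorsal] alone would also admit /χ, ɣ, c, ɟ/; [+sonorant] alone would also admit /ɳ, r, m, n, …/; and checking the remaining single features turns up none with this extension.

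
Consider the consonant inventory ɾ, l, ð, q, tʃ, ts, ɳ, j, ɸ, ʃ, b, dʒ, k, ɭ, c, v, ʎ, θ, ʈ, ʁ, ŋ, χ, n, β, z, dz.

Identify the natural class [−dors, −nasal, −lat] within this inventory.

ɾ, ð, tʃ, ts, ɸ, ʃ, b, dʒ, v, θ, ʈ, β, z, dz

Checking each segment against [−dorsal], [−nasal], [−lateral]: /ɾ/ (alveolar tap), /ð/ (voiced dental fricative), /tʃ/ (voiceless postalveolar affricate), /ts/ (voiceless alveolar affricate), /ɸ/ (voiceless bilabial fricative), /ʃ/ (voiceless postalveolar fricative), among others, satisfy every feature; every other segment in the inventory fails at least one.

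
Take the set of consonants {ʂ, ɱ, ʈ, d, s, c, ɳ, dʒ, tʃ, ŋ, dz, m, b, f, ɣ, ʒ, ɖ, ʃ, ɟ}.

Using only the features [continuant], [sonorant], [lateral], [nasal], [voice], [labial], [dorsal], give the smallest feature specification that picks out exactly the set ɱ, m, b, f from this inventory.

The target set is precisely the extension of [+labial] in this inventory.

[+labial]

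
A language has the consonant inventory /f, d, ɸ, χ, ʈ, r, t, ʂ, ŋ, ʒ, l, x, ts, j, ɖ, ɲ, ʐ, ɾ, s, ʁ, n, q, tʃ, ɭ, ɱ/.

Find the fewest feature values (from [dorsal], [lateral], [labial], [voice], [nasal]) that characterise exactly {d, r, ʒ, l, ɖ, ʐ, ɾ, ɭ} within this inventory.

[+voice, −nasal, −dorsal]

/d, r, ʒ, l, ɖ, ʐ, ɾ, ɭ/ are all [+voice], [−nasal], [−dorsal], and no other segment in the inventory matches all three values. Dropping any one of them over-generates: [−nasal, −dorsal] alone would also admit /f, ɸ, ʈ, t, …/; [+voice, −dorsal] alone would also admit /n, ɱ/; [+voice, −nasal] alone would also admit /j, ʁ/. No other combination of two listed features picks out exactly this set either, so fewer than three features will not do.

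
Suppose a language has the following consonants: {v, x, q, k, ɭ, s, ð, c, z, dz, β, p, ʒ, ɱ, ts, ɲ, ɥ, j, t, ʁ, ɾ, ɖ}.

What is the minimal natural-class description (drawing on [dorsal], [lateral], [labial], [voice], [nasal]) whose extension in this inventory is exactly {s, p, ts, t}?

[−voice, −dorsal]

/s, p, ts, t/ are all [−voice], [−dorsal], and no other segment in the inventory matches both values. Dropping any one of them over-generates: [−dorsal] alone would also admit /v, ɭ, ð, z, …/; [−voice] alone would also admit /x, q, k, c/. No other single listed feature picks out exactly this set either, so fewer than two features will not do.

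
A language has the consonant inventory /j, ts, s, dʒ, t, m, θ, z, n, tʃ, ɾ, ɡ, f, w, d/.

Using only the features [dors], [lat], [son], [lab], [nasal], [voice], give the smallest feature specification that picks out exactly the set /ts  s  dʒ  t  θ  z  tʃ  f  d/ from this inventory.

[−son, −dors]

Every target segment is [−sonorant], [−dorsal]; each remaining inventory member fails at least one of these. Each conjunct is needed — [−dorsal] alone would also admit /m, n, ɾ/; [−sonorant] alone would also admit /ɡ/ — and no other single listed feature has exactly this extension, so two is the minimum.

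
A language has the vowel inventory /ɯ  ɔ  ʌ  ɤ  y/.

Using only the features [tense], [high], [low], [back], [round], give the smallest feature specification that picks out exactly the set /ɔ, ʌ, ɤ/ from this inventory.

Every target segment is [−high] and no other inventory member is, so one feature is enough.

[−high]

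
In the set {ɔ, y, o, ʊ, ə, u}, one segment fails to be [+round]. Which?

/ɔ, y, o, u, ʊ/ are all [+round]; /ə/ (mid central vowel (schwa)) is [−round].

ə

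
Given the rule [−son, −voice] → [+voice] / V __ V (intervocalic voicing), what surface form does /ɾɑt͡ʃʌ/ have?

[ɾɑd͡ʒʌ]

/t͡ʃ/ satisfies [−son, −voice] and sits in V __ V. The [+voice] counterpart of the voiceless postalveolar affricate is /d͡ʒ/. Other segments in /ɾɑt͡ʃʌ/ either fail the structural description or are not in the environment, so the surface form is [ɾɑd͡ʒʌ].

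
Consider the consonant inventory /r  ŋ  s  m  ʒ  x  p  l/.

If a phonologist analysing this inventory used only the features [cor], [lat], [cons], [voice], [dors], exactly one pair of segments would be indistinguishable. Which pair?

On the given features, /r/ and /ʒ/ have an identical profile: [+coronal], [−lateral], [+consonantal], [+voice], [−dorsal]. No other two segments in the inventory coincide on all 5 features. (They do differ in [sonorant], [strident] and [anterior], which are not among the given features.)

r, ʒ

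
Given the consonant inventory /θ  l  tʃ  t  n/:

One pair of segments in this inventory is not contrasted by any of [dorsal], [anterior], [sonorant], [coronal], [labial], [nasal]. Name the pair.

Both /t/ and /θ/ are [-dorsal], [+anterior], [-sonorant], [+coronal], [-labial], [-nasal]. Since the list omits [continuant] and [distributed] — which do distinguish the voiceless alveolar stop from the voiceless dental fricative — this pair collapses; all other pairs remain distinct.

t, θ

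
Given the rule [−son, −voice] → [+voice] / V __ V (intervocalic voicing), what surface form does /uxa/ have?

Only /x/ occurs between two vowels (/u/ __ /a/) and matches the structural description. It is a voiceless velar fricative, so [−son, −voice] holds; changing it to [+voice] with all other features held fixed yields /ɣ/ (voiced velar fricative). No other segment meets both the structural description and the environment, so the output is [uɣa].

[uɣa]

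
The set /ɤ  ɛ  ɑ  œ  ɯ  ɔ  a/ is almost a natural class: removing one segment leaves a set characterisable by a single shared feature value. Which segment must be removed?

ɯ

[high] groups all but one: /ɔ, ɑ, a, œ, ɤ, ɛ/ share [-high] while /ɯ/ (high back unrounded vowel) alone is [+high]. Removing any other segment would not leave a single-feature class that excludes it.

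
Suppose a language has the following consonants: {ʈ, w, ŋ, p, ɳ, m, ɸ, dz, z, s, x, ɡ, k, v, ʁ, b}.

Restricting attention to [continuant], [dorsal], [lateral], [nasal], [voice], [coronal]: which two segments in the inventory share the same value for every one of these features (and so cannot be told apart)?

/ʁ/ (voiced uvular fricative) and /w/ (labial-velar glide) are both [+continuant], [+dorsal], [−lateral], [−nasal], [+voice], [−coronal], so none of the listed features separates them. (They do differ in [labial], [round] and [high], which are not among the given features.) Every other pair in the inventory differs on at least one listed feature.

ʁ, w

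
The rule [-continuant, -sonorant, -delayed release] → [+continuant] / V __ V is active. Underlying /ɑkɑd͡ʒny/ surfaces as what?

[ɑxɑd͡ʒny]

Only /k/ occurs between two vowels (/ɑ/ __ /ɑ/) and matches the structural description. It is a voiceless velar stop, so [-continuant, -sonorant, -delayed release] holds; changing it to [+continuant] with all other features held fixed yields /x/ (voiceless velar fricative). No other segment meets both the structural description and the environment, so the output is [ɑxɑd͡ʒny].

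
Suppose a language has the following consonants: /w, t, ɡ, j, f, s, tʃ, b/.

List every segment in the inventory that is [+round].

w

The [+round] segments here are /w/; the remaining /t, ɡ, j, f, s, tʃ, b/ are [−round].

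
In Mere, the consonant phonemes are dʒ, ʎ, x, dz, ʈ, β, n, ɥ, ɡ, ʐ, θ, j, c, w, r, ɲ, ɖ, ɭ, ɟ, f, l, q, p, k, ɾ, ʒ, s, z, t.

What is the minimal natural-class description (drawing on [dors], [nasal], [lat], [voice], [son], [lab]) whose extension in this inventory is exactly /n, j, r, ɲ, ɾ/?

/n, j, r, ɲ, ɾ/ are all [+sonorant], [-lateral], [-labial], and no other segment in the inventory matches all three values. Dropping any one of them over-generates: [-lateral, -labial] alone would also admit /dʒ, x, dz, ʈ, …/; [+sonorant, -labial] alone would also admit /ʎ, ɭ, l/; [+sonorant, -lateral] alone would also admit /ɥ, w/. No other combination of two listed features picks out exactly this set either, so fewer than three features will not do.

[+son, -lat, -lab]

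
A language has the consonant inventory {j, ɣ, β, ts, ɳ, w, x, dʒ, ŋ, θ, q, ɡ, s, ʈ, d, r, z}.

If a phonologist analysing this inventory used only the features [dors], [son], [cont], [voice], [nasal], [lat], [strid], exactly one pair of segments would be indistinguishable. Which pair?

Both /w/ and /j/ are [+dorsal], [+sonorant], [+continuant], [+voice], [−nasal], [−lateral], [−strident]. Since the list omits [labial], [round] and [back] — which do distinguish the labial-velar glide from the palatal glide — this pair collapses; all other pairs remain distinct.

w, j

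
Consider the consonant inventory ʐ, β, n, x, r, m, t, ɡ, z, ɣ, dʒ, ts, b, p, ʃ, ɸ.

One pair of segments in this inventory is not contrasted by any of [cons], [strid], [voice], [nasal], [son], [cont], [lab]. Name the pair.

On the given features, /ʐ/ and /z/ have an identical profile: [+consonantal], [+strident], [+voice], [−nasal], [−sonorant], [+continuant], [−labial]. No other two segments in the inventory coincide on all 7 features. (They do differ in [anterior], which is not among the given features.)

ʐ, z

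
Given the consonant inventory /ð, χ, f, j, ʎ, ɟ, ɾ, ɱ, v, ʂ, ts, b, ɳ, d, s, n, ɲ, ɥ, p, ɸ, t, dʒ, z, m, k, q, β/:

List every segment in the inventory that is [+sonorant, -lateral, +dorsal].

j, ɲ, ɥ

First, the [+sonorant] segments are /j, ʎ, ɾ, ɱ, ɳ, n, ɲ, ɥ, m/.
Then [-lateral] gives /j, ɾ, ɱ, ɳ, n, ɲ, ɥ, m/.
Of those, [+dorsal] leaves /j, ɲ, ɥ/.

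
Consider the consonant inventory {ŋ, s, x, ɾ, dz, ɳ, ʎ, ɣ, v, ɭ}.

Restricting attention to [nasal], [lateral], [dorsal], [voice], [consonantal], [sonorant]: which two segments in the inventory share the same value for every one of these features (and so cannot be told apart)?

/dz/ (voiced alveolar affricate) and /v/ (voiced labiodental fricative) are both [−nasal], [−lateral], [−dorsal], [+voice], [+consonantal], [−sonorant], so none of the listed features separates them. (They do differ in [continuant], [labial] and [coronal], which are not among the given features.) Every other pair in the inventory differs on at least one listed feature.

dz, v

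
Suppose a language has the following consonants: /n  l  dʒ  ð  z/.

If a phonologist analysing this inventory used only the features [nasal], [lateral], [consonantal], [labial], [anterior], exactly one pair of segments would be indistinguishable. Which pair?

z, ð

On the given features, /z/ and /ð/ have an identical profile: [−nasal], [−lateral], [+consonantal], [−labial], [+anterior]. No other two segments in the inventory coincide on all 5 features. (They do differ in [strident] and [distributed], which are not among the given features.)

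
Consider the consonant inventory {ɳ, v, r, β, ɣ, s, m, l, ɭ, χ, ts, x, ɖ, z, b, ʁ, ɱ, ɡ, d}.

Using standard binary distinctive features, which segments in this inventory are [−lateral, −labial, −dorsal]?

ɳ, r, s, ts, ɖ, z, d

Checking each segment against [−lateral], [−labial], [−dorsal]: /ɳ/ (retroflex nasal), /r/ (alveolar trill), /s/ (voiceless alveolar fricative), /ts/ (voiceless alveolar affricate), /ɖ/ (voiced retroflex stop), /z/ (voiced alveolar fricative), among others, satisfy every feature; every other segment in the inventory fails at least one.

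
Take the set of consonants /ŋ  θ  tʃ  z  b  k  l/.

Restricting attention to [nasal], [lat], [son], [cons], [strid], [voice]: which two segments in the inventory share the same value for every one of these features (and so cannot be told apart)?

Both /k/ and /θ/ are [-nasal], [-lateral], [-sonorant], [+consonantal], [-strident], [-voice]. Since the list omits [continuant], [coronal] and [dorsal] — which do distinguish the voiceless velar stop from the voiceless dental fricative — this pair collapses; all other pairs remain distinct.

k, θ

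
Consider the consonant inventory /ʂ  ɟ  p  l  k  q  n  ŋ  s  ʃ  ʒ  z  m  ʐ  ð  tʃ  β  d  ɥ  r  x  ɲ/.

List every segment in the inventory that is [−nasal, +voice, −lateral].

ɟ, ʒ, z, ʐ, ð, β, d, ɥ, r

Among the inventory, the [−nasal] segments are /ʂ, ɟ, p, l, k, q, s, ʃ, ʒ, z, ʐ, ð, tʃ, β, d, ɥ, r, x/.
Among these, [+voice] gives /ɟ, l, ʒ, z, ʐ, ð, β, d, ɥ, r/.
Within that set, [−lateral] leaves /ɟ, ʒ, z, ʐ, ð, β, d, ɥ, r/.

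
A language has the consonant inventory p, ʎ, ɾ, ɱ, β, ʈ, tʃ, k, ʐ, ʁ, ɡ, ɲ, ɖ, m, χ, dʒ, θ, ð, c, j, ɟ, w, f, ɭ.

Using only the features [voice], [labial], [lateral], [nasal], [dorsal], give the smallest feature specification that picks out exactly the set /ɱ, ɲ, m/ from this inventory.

Every target segment is [+nasal] and no other inventory member is, so one feature is enough.

[+nasal]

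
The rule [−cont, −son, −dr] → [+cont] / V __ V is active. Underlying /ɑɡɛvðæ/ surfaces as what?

The only segment in the rule's environment that also matches [−cont, −son, −dr] is /ɡ/. Applying [+continuant] turns the voiced velar stop into /ɣ/ (voiced velar fricative), giving [ɑɣɛvðæ].

[ɑɣɛvðæ]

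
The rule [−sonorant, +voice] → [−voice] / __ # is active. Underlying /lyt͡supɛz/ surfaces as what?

The only segment in the rule's environment that also matches [−sonorant, +voice] is /z/. Applying [−voice] turns the voiced alveolar fricative into /s/ (voiceless alveolar fricative), giving [lyt͡supɛs].

[lyt͡supɛs]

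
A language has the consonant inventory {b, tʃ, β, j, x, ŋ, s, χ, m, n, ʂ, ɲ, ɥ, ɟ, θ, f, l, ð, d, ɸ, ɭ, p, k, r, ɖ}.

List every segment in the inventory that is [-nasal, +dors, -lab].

Among the inventory, the [-nasal] segments are /b, tʃ, β, j, x, s, χ, ʂ, ɥ, ɟ, θ, f, l, ð, d, ɸ, ɭ, p, k, r, ɖ/.
Within that set, [+dorsal] gives /j, x, χ, ɥ, ɟ, k/.
Intersecting with [-labial] leaves /j, x, χ, ɟ, k/.

j, x, χ, ɟ, k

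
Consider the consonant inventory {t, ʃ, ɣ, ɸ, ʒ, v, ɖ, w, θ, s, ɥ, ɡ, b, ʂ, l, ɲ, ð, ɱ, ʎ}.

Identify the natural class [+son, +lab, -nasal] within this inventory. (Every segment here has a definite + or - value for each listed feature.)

The [+sonorant] segments are /w, ɥ, l, ɲ, ɱ, ʎ/.
Of those, [+labial] gives /w, ɥ, ɱ/.
Then [-nasal] leaves /w, ɥ/.

w, ɥ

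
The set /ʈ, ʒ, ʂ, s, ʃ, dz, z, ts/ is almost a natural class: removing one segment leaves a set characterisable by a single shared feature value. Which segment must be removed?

[strident] groups all but one: /z, ts, ʂ, s, dz, ʃ, ʒ/ share [+strident] while /ʈ/ (voiceless retroflex stop) alone is [−strident]. Removing any other segment would not leave a single-feature class that excludes it.

ʈ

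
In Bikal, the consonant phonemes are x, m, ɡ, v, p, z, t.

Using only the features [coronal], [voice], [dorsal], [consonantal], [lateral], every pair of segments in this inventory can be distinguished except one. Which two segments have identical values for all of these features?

/m/ (bilabial nasal) and /v/ (voiced labiodental fricative) are both [-coronal], [+voice], [-dorsal], [+consonantal], [-lateral], so none of the listed features separates them. (They do differ in [sonorant], [nasal] and [continuant], which are not among the given features.) Every other pair in the inventory differs on at least one listed feature.

m, v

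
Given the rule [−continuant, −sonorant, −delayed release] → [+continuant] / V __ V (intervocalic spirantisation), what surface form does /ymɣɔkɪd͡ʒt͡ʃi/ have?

[ymɣɔxɪd͡ʒt͡ʃi]

The only segment in the rule's environment that also matches [−continuant, −sonorant, −delayed release] is /k/. Applying [+continuant] turns the voiceless velar stop into /x/ (voiceless velar fricative), giving [ymɣɔxɪd͡ʒt͡ʃi].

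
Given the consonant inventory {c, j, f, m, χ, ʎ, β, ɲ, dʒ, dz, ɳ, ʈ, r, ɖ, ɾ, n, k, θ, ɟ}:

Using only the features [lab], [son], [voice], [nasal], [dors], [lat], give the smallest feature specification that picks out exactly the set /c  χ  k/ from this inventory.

[-voice, +dors]

The class [-voice], [+dorsal] has exactly /c, χ, k/ as its extension in this inventory. No smaller conjunction from the listed features achieves this: [+dorsal] alone would also admit /j, ʎ, ɲ, ɟ/; [-voice] alone would also admit /f, ʈ, θ/; and checking the remaining single features turns up none with this extension.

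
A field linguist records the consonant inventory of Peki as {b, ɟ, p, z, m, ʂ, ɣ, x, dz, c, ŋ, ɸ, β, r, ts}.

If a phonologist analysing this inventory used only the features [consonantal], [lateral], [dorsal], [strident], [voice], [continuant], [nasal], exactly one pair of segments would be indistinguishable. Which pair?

/β/ (voiced bilabial fricative) and /r/ (alveolar trill) are both [+consonantal], [−lateral], [−dorsal], [−strident], [+voice], [+continuant], [−nasal], so none of the listed features separates them. (They do differ in [sonorant], [labial] and [coronal], which are not among the given features.) Every other pair in the inventory differs on at least one listed feature.

β, r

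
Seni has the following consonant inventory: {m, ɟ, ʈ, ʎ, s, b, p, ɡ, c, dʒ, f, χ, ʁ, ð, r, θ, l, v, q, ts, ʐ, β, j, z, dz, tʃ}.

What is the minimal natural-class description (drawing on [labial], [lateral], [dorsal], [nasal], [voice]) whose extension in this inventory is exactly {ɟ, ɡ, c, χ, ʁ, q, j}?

[−lateral, +dorsal]

/ɟ, ɡ, c, χ, ʁ, q, j/ are all [−lateral], [+dorsal], and no other segment in the inventory matches both values. Dropping any one of them over-generates: [+dorsal] alone would also admit /ʎ/; [−lateral] alone would also admit /m, ʈ, s, b, …/. No other single listed feature picks out exactly this set either, so fewer than two features will not do.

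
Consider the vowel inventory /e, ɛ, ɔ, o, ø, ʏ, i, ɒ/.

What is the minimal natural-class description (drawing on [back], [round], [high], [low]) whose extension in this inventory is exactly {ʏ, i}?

[+high]

The target set is precisely the extension of [+high] in this inventory.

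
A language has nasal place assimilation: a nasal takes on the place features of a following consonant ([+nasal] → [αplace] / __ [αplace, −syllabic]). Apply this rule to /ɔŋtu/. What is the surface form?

[ɔntu]

/ŋ/ sits before the [+coronal] consonant /t/, so it takes on [+coronal] and surfaces as /n/. The rest of the form is unaffected: [ɔntu].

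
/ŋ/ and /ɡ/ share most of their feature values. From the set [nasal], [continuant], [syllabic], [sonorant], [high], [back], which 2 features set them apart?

[sonorant], [nasal]

/ŋ/ (velar nasal) and /ɡ/ (voiced velar stop) agree on [−continuant], [−syllabic], [+high], [+back]. They differ on [sonorant] (/ŋ/ [+], /ɡ/ [−]), [nasal] (/ŋ/ [+], /ɡ/ [−]).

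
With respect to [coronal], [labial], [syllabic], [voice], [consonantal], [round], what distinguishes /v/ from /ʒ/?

/v/ (voiced labiodental fricative) and /ʒ/ (voiced postalveolar fricative) agree on [−syllabic], [+voice], [+consonantal], [−round]. They differ on [labial] (/v/ [+], /ʒ/ [−]), [coronal] (/v/ [−], /ʒ/ [+]).

[labial], [coronal]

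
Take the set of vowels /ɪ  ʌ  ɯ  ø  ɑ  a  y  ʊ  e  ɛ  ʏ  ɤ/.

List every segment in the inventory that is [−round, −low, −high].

ʌ, e, ɛ, ɤ

Eliminate segments failing any feature: /ɪ, ɯ/ are [+high]; /ø, y, ʊ, ʏ/ are [+round]; /ɑ, a/ are [+low]. The remaining /ʌ, e, ɛ, ɤ/ satisfy [−round], [−low], [−high].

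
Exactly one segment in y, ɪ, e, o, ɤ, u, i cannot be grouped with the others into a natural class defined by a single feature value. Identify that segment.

/o, u, ɤ, e, y, i/ are all [+tense], but /ɪ/ (high front unrounded lax vowel) is [−tense]. No other single segment can be removed to leave a set sharing one feature value that the removed segment lacks, so /ɪ/ is the odd one out.

ɪ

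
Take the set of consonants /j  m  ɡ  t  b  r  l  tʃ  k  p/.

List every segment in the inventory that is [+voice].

j, m, ɡ, b, r, l

The [+voice] segments here are /j, m, ɡ, b, r, l/; the remaining /t, tʃ, k, p/ are [-voice].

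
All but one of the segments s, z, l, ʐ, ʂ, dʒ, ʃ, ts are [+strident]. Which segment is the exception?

/l/ is the alveolar lateral approximant, which is [-strident]; the rest — /z, dʒ, ts, ʂ, ʐ, s, ʃ/ — are [+strident].

l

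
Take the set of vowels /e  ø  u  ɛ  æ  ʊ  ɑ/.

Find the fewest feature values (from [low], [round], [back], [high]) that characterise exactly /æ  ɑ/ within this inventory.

[+low]

/æ, ɑ/ are exactly the [+low] segments in the inventory, so a single feature suffices.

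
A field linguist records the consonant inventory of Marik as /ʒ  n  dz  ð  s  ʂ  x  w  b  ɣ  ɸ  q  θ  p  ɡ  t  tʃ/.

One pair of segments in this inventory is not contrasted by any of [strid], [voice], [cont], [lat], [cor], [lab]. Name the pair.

On the given features, /s/ and /ʂ/ have an identical profile: [+strident], [−voice], [+continuant], [−lateral], [+coronal], [−labial]. No other two segments in the inventory coincide on all 6 features. (They do differ in [anterior], which is not among the given features.)

s, ʂ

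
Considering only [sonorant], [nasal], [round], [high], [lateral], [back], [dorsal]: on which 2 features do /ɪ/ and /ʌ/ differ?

The two segments share [+sonorant], [-nasal], [-round], [-lateral], [+dorsal]. The only features from the list on which they differ: /ɪ/ is [+high] while /ʌ/ is [-high]; /ɪ/ is [-back] while /ʌ/ is [+back].

[high], [back]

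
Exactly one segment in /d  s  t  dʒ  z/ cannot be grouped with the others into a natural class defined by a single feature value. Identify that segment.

The remaining segments after removing /dʒ/ share [−distributed]; /dʒ/ (voiced postalveolar affricate) is [+distributed]. For every other candidate removal, the leftover set fails to share any single feature value that the removed segment lacks.

dʒ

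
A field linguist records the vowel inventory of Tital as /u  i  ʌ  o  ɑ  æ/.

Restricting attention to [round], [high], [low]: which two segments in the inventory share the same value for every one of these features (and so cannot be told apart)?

On the given features, /ɑ/ and /æ/ have an identical profile: [−round], [−high], [+low]. No other two segments in the inventory coincide on all 3 features. (They do differ in [back], which is not among the given features.)

ɑ, æ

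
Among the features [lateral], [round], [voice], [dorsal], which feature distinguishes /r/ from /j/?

/r/ is the alveolar trill and /j/ is the palatal glide. Both are [−lateral], [−round], [+voice]. /r/ is [−dorsal] while /j/ is [+dorsal], so the distinguishing feature is [dorsal].

[dorsal]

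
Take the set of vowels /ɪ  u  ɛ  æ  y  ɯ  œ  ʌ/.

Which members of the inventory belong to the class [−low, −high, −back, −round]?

ɛ

Checking each segment against [−low], [−high], [−back], [−round]: /ɛ/ (mid front unrounded lax vowel) satisfies every feature; every other segment in the inventory fails at least one.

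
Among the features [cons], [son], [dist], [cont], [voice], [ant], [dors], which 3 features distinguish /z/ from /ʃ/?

/z/ is the voiced alveolar fricative and /ʃ/ is the voiceless postalveolar fricative. Both are [+consonantal], [−sonorant], [+continuant], [−dorsal]. /z/ is [+voice] while /ʃ/ is [−voice]; /z/ is [+anterior] while /ʃ/ is [−anterior]; /z/ is [−distributed] while /ʃ/ is [+distributed], so the distinguishing features are [voice], [anterior], [distributed].

[voice], [anterior], [distributed]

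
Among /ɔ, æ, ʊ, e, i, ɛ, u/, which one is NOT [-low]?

/ɔ, e, ɛ, ʊ, i, u/ are all [-low]; /æ/ (low front unrounded vowel) is [+low].

æ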